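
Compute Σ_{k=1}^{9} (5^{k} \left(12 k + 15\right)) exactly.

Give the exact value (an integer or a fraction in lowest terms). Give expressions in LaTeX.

Σ = 292968735

The ratio is 5*(4*k + 9)/(4*k + 5).
So A=5 and B=1, with C=k + 5/4.
Key eq: (5)·f(k+1) = (1)·f(k) + (k + 5/4).
deg f ≤ 1 (via 0,0,1).
Solving with deg f ≤ 1: f(k) = k/4.
R(k) = B(k−1)·f(k)/C(k) = k/(4*k + 5); s_k = R·t_k = 3*5**k*k.
Check: Δs_k = 5**k*(12*k + 15). ✓
Telescoping: Σ = s_(10) − s_(1) = 292968750 − (15) = 292968735.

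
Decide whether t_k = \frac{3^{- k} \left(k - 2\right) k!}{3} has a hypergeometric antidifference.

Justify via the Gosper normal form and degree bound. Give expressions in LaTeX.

Yes. s_k = 3^{- k} k!.

Compute t_(k+1)/t_k: get (k**2 - 1)/(3*(k - 2)).
Take A(k)=k/3 + 1/3, B(k)=1, C(k)=k - 2.
Need (k/3 + 1/3)·f(k+1) − (1)·f(k) = k - 2.
deg f ≤ 0 (via 1,0,1).
Solve for f: f(k) = 3 (degree 0 ≤ 0).
Certificate R = B(k−1)f/C = 3/(k - 2) gives s_k = factorial(k)/3**k.
Check: Δs_k = (k - 2)*factorial(k)/(3*3**k). ✓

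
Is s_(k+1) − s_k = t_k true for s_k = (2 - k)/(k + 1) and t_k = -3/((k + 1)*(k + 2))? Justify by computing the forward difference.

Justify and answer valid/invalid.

Valid — Δs_k = t_k.

s_(k+1) = (1 - k)/(k + 2)
s_(k+1) − s_k = -3/(k**2 + 3*k + 2)
(s_(k+1) − s_k) − t_k = 0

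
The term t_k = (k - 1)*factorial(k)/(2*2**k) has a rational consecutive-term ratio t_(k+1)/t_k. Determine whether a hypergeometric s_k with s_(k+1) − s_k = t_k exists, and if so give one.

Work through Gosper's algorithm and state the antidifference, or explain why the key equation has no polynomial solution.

Step 1: r(k) = k*(k + 1)/(2*(k - 1)).
Normal form (A,B,C) = (k/2 + 1/2, 1, k - 1).
f must satisfy (k/2 + 1/2)·f(k+1) − (1)·f(k) = k - 1.
deg f ≤ 0 (via 1,0,1).
Solving with deg f ≤ 0: f(k) = 2.
Certificate R = B(k−1)f/C = 2/(k - 1) gives s_k = factorial(k)/2**k.
Δs = (k - 1)*factorial(k)/(2*2**k), as required.

s_k = factorial(k)/2**k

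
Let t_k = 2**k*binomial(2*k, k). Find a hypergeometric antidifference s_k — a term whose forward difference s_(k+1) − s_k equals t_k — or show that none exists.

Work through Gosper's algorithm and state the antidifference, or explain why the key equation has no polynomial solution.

Step 1: r(k) = 4*(2*k + 1)/(k + 1).
Take A(k)=8*k + 4, B(k)=k + 1, C(k)=1.
Set up (8*k + 4)·f(k+1) − (k)·f(k) − (1) = 0.
From deg A=1, deg B=1, deg C=0: d=-1.
deg f ≤ -1 is impossible — no certificate.

none (Gosper's algorithm certifies no s_k)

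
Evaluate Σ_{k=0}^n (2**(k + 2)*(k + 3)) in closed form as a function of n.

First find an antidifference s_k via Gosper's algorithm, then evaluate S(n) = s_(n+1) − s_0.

t_(k+1)/t_k = 2*(k + 4)/(k + 3).
Gosper form: A/B · C(k+1)/C(k) with A=2, B=1, C=k + 3.
Need (2)·f(k+1) − (1)·f(k) = k + 3.
From deg A=0, deg B=0, deg C=1: d=1.
Solve for f: f(k) = k + 1 (degree 1 ≤ 1).
R(k) = B(k−1)·f(k)/C(k) = (k + 1)/(k + 3); s_k = R·t_k = 2**(k + 2)*(k + 1).
s_(k+1) − s_k = 2**(k + 2)*(k + 3) = t_k.
Telescope: S(n) = s_(n+1) − s_(0) = 2**(n + 3)*(n + 2) − (4) = 8*2**n*n + 16*2**n - 4.

S(n) = 8*2**n*n + 16*2**n - 4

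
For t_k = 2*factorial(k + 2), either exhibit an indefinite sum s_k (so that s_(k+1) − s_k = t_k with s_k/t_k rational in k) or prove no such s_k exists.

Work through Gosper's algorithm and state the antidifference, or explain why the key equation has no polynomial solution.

no hypergeometric antidifference exists

Ratio r(k) = k + 3.
Normal form (A,B,C) = (k + 3, 1, 1).
Set up (k + 3)·f(k+1) − (1)·f(k) − (1) = 0.
From deg A=1, deg B=0, deg C=0: d=-1.
Negative degree bound (-1): no f exists, t_k not Gosper-summable.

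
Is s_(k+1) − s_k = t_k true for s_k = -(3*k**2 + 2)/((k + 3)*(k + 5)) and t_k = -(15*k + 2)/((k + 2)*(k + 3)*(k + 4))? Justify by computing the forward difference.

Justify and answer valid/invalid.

Invalid: residual 3*(-3*k**3 + 3*k**2 + 75*k + 2)/(k**5 + 20*k**4 + 155*k**3 + 580*k**2 + 1044*k + 720) ≠ 0.

s_(k+1) = (-3*(k + 1)**2 - 2)/((k + 4)*(k + 6))
s_(k+1) − s_k = (-24*k**2 - 110*k - 27)/(k**4 + 18*k**3 + 119*k**2 + 342*k + 360)
(s_(k+1) − s_k) − t_k = 3*(-3*k**3 + 3*k**2 + 75*k + 2)/(k**5 + 20*k**4 + 155*k**3 + 580*k**2 + 1044*k + 720)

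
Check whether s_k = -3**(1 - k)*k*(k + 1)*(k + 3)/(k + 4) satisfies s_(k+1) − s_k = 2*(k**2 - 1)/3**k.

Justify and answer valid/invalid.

Invalid: residual (-2*k**3 - 11*k**2 - k + 8)/(3**k*(k**2 + 9*k + 20)) ≠ 0.

s_(k+1) = -(k + 1)*(k + 2)*(k + 4)/(3**k*(k + 5))
s_(k+1) − s_k = (k + 1)*(3*k*(k + 3)*(k + 5) - (k + 2)*(k + 4)**2)/(3**k*(k + 4)*(k + 5))
(s_(k+1) − s_k) − t_k = (-2*k**3 - 11*k**2 - k + 8)/(3**k*(k**2 + 9*k + 20))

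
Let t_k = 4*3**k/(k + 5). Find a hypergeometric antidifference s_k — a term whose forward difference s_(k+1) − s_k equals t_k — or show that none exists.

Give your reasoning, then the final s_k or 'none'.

r(k) = 3*(k + 5)/(k + 6) after simplifying.
Normal form (A,B,C) = (3*k + 15, k + 6, 1).
f must satisfy (3*k + 15)·f(k+1) − (k + 5)·f(k) = 1.
deg f ≤ -1 (via 1,1,0).
Bound -1 < 0, so the key equation has no polynomial solution.

no hypergeometric antidifference exists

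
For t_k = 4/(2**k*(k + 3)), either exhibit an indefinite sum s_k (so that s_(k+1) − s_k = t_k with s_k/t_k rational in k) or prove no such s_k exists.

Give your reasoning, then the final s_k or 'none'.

no hypergeometric antidifference exists

The ratio is (k + 3)/(2*(k + 4)).
Gosper form: A/B · C(k+1)/C(k) with A=k/2 + 3/2, B=k + 4, C=1.
Need (k/2 + 3/2)·f(k+1) − (k + 3)·f(k) = 1.
Degrees (1,1,0) ⇒ d ≤ -1.
Negative degree bound (-1): no f exists, t_k not Gosper-summable.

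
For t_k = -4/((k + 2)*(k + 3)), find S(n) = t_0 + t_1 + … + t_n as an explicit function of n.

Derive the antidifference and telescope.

t_(k+1)/t_k = (k + 2)/(k + 4).
Take A(k)=k + 2, B(k)=k + 4, C(k)=1.
Need (k + 2)·f(k+1) − (k + 3)·f(k) = 1.
From deg A=1, deg B=1, deg C=0: d=1.
Coefficient equations give f(k) = k/2.
Certificate R = B(k−1)f/C = k*(k + 3)/2 gives s_k = -2*k/(k + 2).
Check: Δs_k = -4/(k**2 + 5*k + 6). ✓
Telescope: S(n) = s_(n+1) − s_(0) = 2*(-n - 1)/(n + 3) − (0) = 2*(-n - 1)/(n + 3).

S(n) = 2*(-n - 1)/(n + 3)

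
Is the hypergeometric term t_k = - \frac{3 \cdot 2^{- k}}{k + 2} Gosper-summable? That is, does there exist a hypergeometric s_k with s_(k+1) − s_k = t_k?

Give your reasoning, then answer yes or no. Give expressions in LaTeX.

No; the degree bound rules out any f.

r(k) = (k + 2)/(2*(k + 3)) after simplifying.
Factor: A=k/2 + 1; B=k + 3; C=1.
f must satisfy (k/2 + 1)·f(k+1) − (k + 2)·f(k) = 1.
Bound: deg f ≤ -1.
deg f ≤ -1 is impossible — no certificate.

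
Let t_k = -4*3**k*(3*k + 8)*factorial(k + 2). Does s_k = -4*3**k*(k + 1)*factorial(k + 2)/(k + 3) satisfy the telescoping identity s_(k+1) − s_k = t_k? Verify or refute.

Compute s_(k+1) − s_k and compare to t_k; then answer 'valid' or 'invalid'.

s_(k+1) = -12*3**k*(k + 2)*factorial(k + 3)/(k + 4)
s_(k+1) − s_k = -4*3**k*(3*k**3 + 23*k**2 + 58*k + 50)*factorial(k + 2)/((k + 3)*(k + 4))
(s_(k+1) − s_k) − t_k = 8*3**k*(3*k**2 + 17*k + 23)*factorial(k + 2)/((k + 3)*(k + 4))

Invalid: residual 8*3**k*(3*k**2 + 17*k + 23)*factorial(k + 2)/((k + 3)*(k + 4)) ≠ 0.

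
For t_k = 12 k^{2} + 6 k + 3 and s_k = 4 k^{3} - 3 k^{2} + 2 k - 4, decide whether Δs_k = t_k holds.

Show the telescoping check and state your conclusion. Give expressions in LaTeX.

s_(k+1) = 4*k**3 + 9*k**2 + 8*k - 1
s_(k+1) − s_k = 12*k**2 + 6*k + 3
(s_(k+1) − s_k) − t_k = 0

Valid — Δs_k = t_k.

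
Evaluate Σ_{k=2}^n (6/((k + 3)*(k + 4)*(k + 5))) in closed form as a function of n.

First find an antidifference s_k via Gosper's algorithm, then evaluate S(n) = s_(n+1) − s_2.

The ratio is (k + 3)/(k + 6).
Factor: A=k + 3; B=k + 6; C=1.
Solve (k + 3)·f(k+1) − (k + 5)·f(k) = 1.
Bound: deg f ≤ 2.
Solving with deg f ≤ 2: f(k) = k*(k + 7)/24.
Then R = B(k−1)f/C = k*(k + 5)*(k + 7)/24, so s_k = R(k)·t_k = k*(k + 7)/(4*(k + 3)*(k + 4)).
Verify: 6/(k**3 + 12*k**2 + 47*k + 60) matches t_k.
Evaluate: s_(n+1) = (n**2 + 9*n + 8)/(4*(n**2 + 9*n + 20)); subtract s_(2) = 3/20 ⇒ S(n) = (n**2 + 9*n - 10)/(10*(n**2 + 9*n + 20)).

S(n) = (n**2 + 9*n - 10)/(10*(n**2 + 9*n + 20))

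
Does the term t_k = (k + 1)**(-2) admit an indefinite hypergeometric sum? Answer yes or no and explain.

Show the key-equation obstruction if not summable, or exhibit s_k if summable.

r(k) = (k + 1)**2/(k + 2)**2 after simplifying.
Take A(k)=k**2 + 2*k + 1, B(k)=k**2 + 4*k + 4, C(k)=1.
Key eq: (k**2 + 2*k + 1)·f(k+1) = (k**2 + 2*k + 1)·f(k) + (1).
deg f ≤ 0 (via 2,2,0).
Put f(k) = c0: A·f(k+1) − B(k−1)·f(k) − C = -1; need -1 = 0 — inconsistent ⇒ no f, not summable.

No — the linear system for f has no solution.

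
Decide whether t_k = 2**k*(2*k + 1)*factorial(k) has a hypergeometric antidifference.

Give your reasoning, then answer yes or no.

r(k) = 2*(k + 1)*(2*k + 3)/(2*k + 1) after simplifying.
So A=2*k + 2 and B=1, with C=k + 1/2.
Solve (2*k + 2)·f(k+1) − (1)·f(k) = k + 1/2.
d = 0 from the (1,0,1) case.
Match coefficients ⇒ f(k) = 1/2.
So s_k = (B(k−1)f/C)·t_k = (1/(2*k + 1))·t_k = 2**k*factorial(k).
s_(k+1) − s_k = 2**k*(2*k + 1)*factorial(k) = t_k.

Yes. s_k = 2**k*factorial(k).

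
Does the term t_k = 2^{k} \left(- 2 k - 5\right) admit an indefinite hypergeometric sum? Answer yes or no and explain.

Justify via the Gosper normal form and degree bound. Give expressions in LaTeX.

Yes. s_k = 2^{k} \left(- 2 k - 1\right).

Compute t_(k+1)/t_k: get 2*(2*k + 7)/(2*k + 5).
Gosper form: A/B · C(k+1)/C(k) with A=2, B=1, C=k + 5/2.
Key eq: (2)·f(k+1) = (1)·f(k) + (k + 5/2).
From deg A=0, deg B=0, deg C=1: d=1.
Solve for f: f(k) = (2*k + 1)/2 (degree 1 ≤ 1).
Get s_k = R·t_k = 2**k*(-2*k - 1) with R(k) = B(k−1)f(k)/C(k) = (2*k + 1)/(2*k + 5).
s_(k+1) − s_k = 2**k*(-2*k - 5) = t_k.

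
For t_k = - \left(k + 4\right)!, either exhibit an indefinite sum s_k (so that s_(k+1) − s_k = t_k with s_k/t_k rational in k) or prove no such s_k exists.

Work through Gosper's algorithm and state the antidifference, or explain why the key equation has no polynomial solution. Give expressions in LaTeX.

Step 1: r(k) = k + 5.
Factor: A=k + 5; B=1; C=1.
f must satisfy (k + 5)·f(k+1) − (1)·f(k) = 1.
Degrees (1,0,0) ⇒ d ≤ -1.
Bound -1 < 0, so the key equation has no polynomial solution.

none — t_k is not Gosper-summable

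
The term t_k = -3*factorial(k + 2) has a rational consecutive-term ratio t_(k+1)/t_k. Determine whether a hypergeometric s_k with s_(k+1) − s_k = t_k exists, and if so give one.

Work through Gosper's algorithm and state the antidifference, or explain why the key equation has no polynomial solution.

Ratio r(k) = k + 3.
Normal form (A,B,C) = (k + 3, 1, 1).
Need (k + 3)·f(k+1) − (1)·f(k) = 1.
deg f ≤ -1 (via 1,0,0).
deg f ≤ -1 is impossible — no certificate.

none (Gosper's algorithm certifies no s_k)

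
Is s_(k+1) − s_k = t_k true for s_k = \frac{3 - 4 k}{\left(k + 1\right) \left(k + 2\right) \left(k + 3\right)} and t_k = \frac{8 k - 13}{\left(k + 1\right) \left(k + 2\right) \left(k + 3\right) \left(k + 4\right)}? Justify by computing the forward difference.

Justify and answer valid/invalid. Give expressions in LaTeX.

valid; difference matches t_k

s_(k+1) = (-4*k - 1)/((k + 2)*(k + 3)*(k + 4))
s_(k+1) − s_k = (8*k - 13)/(k**4 + 10*k**3 + 35*k**2 + 50*k + 24)
(s_(k+1) − s_k) − t_k = 0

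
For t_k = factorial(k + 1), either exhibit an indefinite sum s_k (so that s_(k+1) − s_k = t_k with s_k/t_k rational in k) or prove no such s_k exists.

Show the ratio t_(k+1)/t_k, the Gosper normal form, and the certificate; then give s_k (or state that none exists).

t_(k+1)/t_k = k + 2.
Factor: A=k + 2; B=1; C=1.
f must satisfy (k + 2)·f(k+1) − (1)·f(k) = 1.
d = -1 from the (1,0,0) case.
Negative degree bound (-1): no f exists, t_k not Gosper-summable.

no hypergeometric antidifference exists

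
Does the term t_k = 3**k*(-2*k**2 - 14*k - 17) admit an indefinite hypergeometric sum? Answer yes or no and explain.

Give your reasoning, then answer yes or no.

Yes. s_k = 3**k*(-k**2 - 4*k - 1).

Ratio r(k) = 3*(2*k**2 + 18*k + 33)/(2*k**2 + 14*k + 17).
So A=3 and B=1, with C=k**2 + 7*k + 17/2.
f must satisfy (3)·f(k+1) − (1)·f(k) = k**2 + 7*k + 17/2.
Bound: deg f ≤ 2.
Solving with deg f ≤ 2: f(k) = (k**2 + 4*k + 1)/2.
Certificate R = B(k−1)f/C = (k**2 + 4*k + 1)/(2*k**2 + 14*k + 17) gives s_k = 3**k*(-k**2 - 4*k - 1).
Check: Δs_k = 3**k*(-2*k**2 - 14*k - 17). ✓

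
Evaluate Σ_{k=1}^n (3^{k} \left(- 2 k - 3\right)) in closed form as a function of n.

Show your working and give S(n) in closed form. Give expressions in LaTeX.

Compute t_(k+1)/t_k: get 3*(2*k + 5)/(2*k + 3).
So A=3 and B=1, with C=k + 3/2.
Key eq: (3)·f(k+1) = (1)·f(k) + (k + 3/2).
Bound: deg f ≤ 1.
A polynomial solution: f(k) = k/2.
Certificate R = B(k−1)f/C = k/(2*k + 3) gives s_k = -3**k*k.
s_(k+1) − s_k = 3**k*(-2*k - 3) = t_k.
Telescope: S(n) = s_(n+1) − s_(1) = 3**(n + 1)*(-n - 1) − (-3) = -3*3**n*n - 3*3**n + 3.

S(n) = - 3 \cdot 3^{n} n - 3 \cdot 3^{n} + 3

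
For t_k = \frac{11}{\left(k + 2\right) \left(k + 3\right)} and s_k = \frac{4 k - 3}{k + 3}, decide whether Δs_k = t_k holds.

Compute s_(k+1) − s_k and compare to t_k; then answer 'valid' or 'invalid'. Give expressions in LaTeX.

Invalid: residual \frac{2 \left(2 k - 7\right)}{k^{3} + 9 k^{2} + 26 k + 24} ≠ 0.

s_(k+1) = (4*k + 1)/(k + 4)
s_(k+1) − s_k = 15/(k**2 + 7*k + 12)
(s_(k+1) − s_k) − t_k = 2*(2*k - 7)/(k**3 + 9*k**2 + 26*k + 24)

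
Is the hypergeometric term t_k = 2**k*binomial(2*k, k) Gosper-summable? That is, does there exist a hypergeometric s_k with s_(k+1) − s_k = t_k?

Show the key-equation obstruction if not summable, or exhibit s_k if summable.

Compute t_(k+1)/t_k: get 4*(2*k + 1)/(k + 1).
So A=8*k + 4 and B=k + 1, with C=1.
Key eq: (8*k + 4)·f(k+1) = (k)·f(k) + (1).
Bound: deg f ≤ -1.
Negative degree bound (-1): no f exists, t_k not Gosper-summable.

No — t_k has no hypergeometric antidifference.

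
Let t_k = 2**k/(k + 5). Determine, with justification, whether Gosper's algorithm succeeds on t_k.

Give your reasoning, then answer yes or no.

Compute t_(k+1)/t_k: get 2*(k + 5)/(k + 6).
So A=2*k + 10 and B=k + 6, with C=1.
f must satisfy (2*k + 10)·f(k+1) − (k + 5)·f(k) = 1.
Degrees (1,1,0) ⇒ d ≤ -1.
Negative degree bound (-1): no f exists, t_k not Gosper-summable.

No — negative degree bound, so no certificate f.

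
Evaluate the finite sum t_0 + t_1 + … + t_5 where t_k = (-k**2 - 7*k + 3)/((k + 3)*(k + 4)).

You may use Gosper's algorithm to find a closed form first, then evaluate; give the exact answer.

Step 1: r(k) = (k + 3)*(7*k + (k + 1)**2 + 4)/((k + 5)*(k**2 + 7*k - 3)).
So A=k + 3 and B=k + 5, with C=k**2 + 7*k - 3.
f must satisfy (k + 3)·f(k+1) − (k + 4)·f(k) = k**2 + 7*k - 3.
Bound: deg f ≤ 2.
A polynomial solution: f(k) = k*(k - 2).
Certificate R = B(k−1)f/C = k*(k - 2)*(k + 4)/(k**2 + 7*k - 3) gives s_k = k*(2 - k)/(k + 3).
Check: Δs_k = (-k**2 - 7*k + 3)/(k**2 + 7*k + 12). ✓
Telescoping: Σ = s_(6) − s_(0) = -8/3 − (0) = -8/3.

Σ = -8/3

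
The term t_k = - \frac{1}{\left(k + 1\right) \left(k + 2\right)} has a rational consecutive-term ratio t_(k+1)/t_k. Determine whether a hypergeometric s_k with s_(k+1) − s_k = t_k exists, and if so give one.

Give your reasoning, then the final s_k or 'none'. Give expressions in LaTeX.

s_k = - \frac{k}{k + 1}

r(k) = (k + 1)/(k + 3) after simplifying.
Factor: A=k + 1; B=k + 3; C=1.
Solve (k + 1)·f(k+1) − (k + 2)·f(k) = 1.
d = 1 from the (1,1,0) case.
Coefficient equations give f(k) = k.
Then R = B(k−1)f/C = k*(k + 2), so s_k = R(k)·t_k = -k/(k + 1).
Check: Δs_k = -1/(k**2 + 3*k + 2). ✓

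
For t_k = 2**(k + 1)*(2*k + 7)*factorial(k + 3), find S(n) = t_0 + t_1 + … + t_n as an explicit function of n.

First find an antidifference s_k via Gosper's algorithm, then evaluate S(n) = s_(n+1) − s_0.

S(n) = 4*2**n*factorial(n + 4) - 12

r(k) = 2*(k + 4)*(2*k + 9)/(2*k + 7) after simplifying.
Gosper form: A/B · C(k+1)/C(k) with A=2*k + 8, B=1, C=k + 7/2.
Set up (2*k + 8)·f(k+1) − (1)·f(k) − (k + 7/2) = 0.
Bound: deg f ≤ 0.
A polynomial solution: f(k) = 1/2.
Certificate R = B(k−1)f/C = 1/(2*k + 7) gives s_k = 2**(k + 1)*factorial(k + 3).
Verify: 2**(k + 1)*(2*k + 7)*factorial(k + 3) matches t_k.
Evaluate: s_(n+1) = 2**(n + 2)*factorial(n + 4); subtract s_(0) = 12 ⇒ S(n) = 4*2**n*factorial(n + 4) - 12.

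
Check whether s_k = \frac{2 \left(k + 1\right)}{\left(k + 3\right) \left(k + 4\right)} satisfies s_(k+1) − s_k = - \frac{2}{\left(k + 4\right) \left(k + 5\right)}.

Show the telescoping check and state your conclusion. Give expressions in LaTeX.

s_(k+1) = 2*(k + 2)/((k + 4)*(k + 5))
s_(k+1) − s_k = 2*(1 - k)/(k**3 + 12*k**2 + 47*k + 60)
(s_(k+1) − s_k) − t_k = 8/(k**3 + 12*k**2 + 47*k + 60)

Invalid: residual \frac{8}{k^{3} + 12 k^{2} + 47 k + 60} ≠ 0.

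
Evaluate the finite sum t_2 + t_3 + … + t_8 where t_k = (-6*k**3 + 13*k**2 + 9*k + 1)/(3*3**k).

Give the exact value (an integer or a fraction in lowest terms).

Σ = -22051/19683

Compute t_(k+1)/t_k: get (6*k**3 + 5*k**2 - 17*k - 17)/(3*(6*k**3 - 13*k**2 - 9*k - 1)).
A = 1/3, B = 1, C = k**3 - 13*k**2/6 - 3*k/2 - 1/6.
Key eq: (1/3)·f(k+1) = (1)·f(k) + (k**3 - 13*k**2/6 - 3*k/2 - 1/6).
deg f ≤ 3 (via 0,0,3).
A polynomial solution: f(k) = -(3*k**3 - 2*k**2 - 2*k - 1)/2.
R(k) = B(k−1)·f(k)/C(k) = -3*(3*k**3 - 2*k**2 - 2*k - 1)/(6*k**3 - 13*k**2 - 9*k - 1); s_k = R·t_k = (3*k**3 - 2*k**2 - 2*k - 1)/3**k.
Δs = (-6*k**3 + 13*k**2 + 9*k + 1)/(3*3**k), as required.
Evaluate s at k=9 and k=2: 2006/19683 and 11/9; difference -22051/19683.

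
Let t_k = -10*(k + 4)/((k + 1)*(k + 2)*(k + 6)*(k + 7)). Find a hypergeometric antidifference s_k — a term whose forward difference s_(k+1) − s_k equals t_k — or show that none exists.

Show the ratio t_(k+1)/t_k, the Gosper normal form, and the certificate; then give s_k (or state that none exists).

t_(k+1)/t_k = (k + 1)*(k + 5)*(k + 6)/((k + 3)*(k + 4)*(k + 8)).
Gosper form: A/B · C(k+1)/C(k) with A=k + 1, B=k + 8, C=k**4 + 16*k**3 + 95*k**2 + 248*k + 240.
Solve (k + 1)·f(k+1) − (k + 7)·f(k) = k**4 + 16*k**3 + 95*k**2 + 248*k + 240.
deg f ≤ 6 (via 1,1,4).
Solving with deg f ≤ 6: f(k) = k*(k + 2)*(k + 3)*(k + 4)*(k + 5)*(k + 7)/12.
So s_k = (B(k−1)f/C)·t_k = (k*(k + 2)*(k + 7)**2/(12*(k + 4)))·t_k = 5*k*(-k - 7)/(6*(k**2 + 7*k + 6)).
s_(k+1) − s_k = 10*(-k - 4)/(k**4 + 16*k**3 + 83*k**2 + 152*k + 84) = t_k.

s_k = 5*k*(-k - 7)/(6*(k**2 + 7*k + 6))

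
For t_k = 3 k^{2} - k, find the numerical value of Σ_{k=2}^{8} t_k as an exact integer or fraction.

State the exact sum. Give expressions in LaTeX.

r(k) = (-k + 3*(k + 1)**2 - 1)/(k*(3*k - 1)) after simplifying.
A = 1, B = 1, C = k**2 - k/3.
f must satisfy (1)·f(k+1) − (1)·f(k) = k**2 - k/3.
From deg A=0, deg B=0, deg C=2: d=3.
Coefficient equations give f(k) = k*(k - 1)**2/3.
Get s_k = R·t_k = k*(k**2 - 2*k + 1) with R(k) = B(k−1)f(k)/C(k) = (k - 1)**2/(3*k - 1).
s_(k+1) − s_k = k*(3*k - 1) = t_k.
Telescoping: Σ = s_(9) − s_(2) = 576 − (2) = 574.

Σ = 574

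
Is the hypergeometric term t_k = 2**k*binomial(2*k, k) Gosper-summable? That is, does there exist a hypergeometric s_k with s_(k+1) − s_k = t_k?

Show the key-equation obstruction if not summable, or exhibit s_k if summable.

t_(k+1)/t_k = 4*(2*k + 1)/(k + 1).
Normal form (A,B,C) = (8*k + 4, k + 1, 1).
Set up (8*k + 4)·f(k+1) − (k)·f(k) − (1) = 0.
Degrees (1,1,0) ⇒ d ≤ -1.
Bound -1 < 0, so the key equation has no polynomial solution.

No — negative degree bound, so no certificate f.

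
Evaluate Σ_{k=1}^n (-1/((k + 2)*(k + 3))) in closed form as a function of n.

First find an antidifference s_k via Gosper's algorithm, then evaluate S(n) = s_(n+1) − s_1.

t_(k+1)/t_k = (k + 2)/(k + 4).
A = k + 2, B = k + 4, C = 1.
Key eq: (k + 2)·f(k+1) = (k + 3)·f(k) + (1).
From deg A=1, deg B=1, deg C=0: d=1.
Solve for f: f(k) = k/2 (degree 1 ≤ 1).
Certificate R = B(k−1)f/C = k*(k + 3)/2 gives s_k = -k/(2*k + 4).
Verify: -1/(k**2 + 5*k + 6) matches t_k.
Telescope: S(n) = s_(n+1) − s_(1) = (-n - 1)/(2*(n + 3)) − (-1/6) = -n/(3*n + 9).

S(n) = -n/(3*n + 9)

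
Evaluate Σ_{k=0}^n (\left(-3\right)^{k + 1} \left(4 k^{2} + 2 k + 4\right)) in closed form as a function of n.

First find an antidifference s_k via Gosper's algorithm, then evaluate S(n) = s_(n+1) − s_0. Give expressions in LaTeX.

Compute t_(k+1)/t_k: get 3*(-2*k**2 - 5*k - 5)/(2*k**2 + k + 2).
Take A(k)=-3, B(k)=1, C(k)=k**2 + k/2 + 1.
Solve (-3)·f(k+1) − (1)·f(k) = k**2 + k/2 + 1.
Bound: deg f ≤ 2.
Coefficient equations give f(k) = -(k**2 - k + 1)/4.
Certificate R = B(k−1)f/C = -(k**2 - k + 1)/(2*(2*k**2 + k + 2)) gives s_k = (-3)**(k + 1)*(-k**2 + k - 1).
Check: Δs_k = (-3)**(k + 1)*(4*k**2 + 2*k + 4). ✓
Σ_(k=0)^n t_k = s_(n+1) − s_(0) = ((-3)**(n + 2)*(-n**2 - n - 1)) − (3), i.e. -9*(-3)**n*n**2 - 9*(-3)**n*n - 9*(-3)**n - 3.

S(n) = - 9 \left(-3\right)^{n} n^{2} - 9 \left(-3\right)^{n} n - 9 \left(-3\right)^{n} - 3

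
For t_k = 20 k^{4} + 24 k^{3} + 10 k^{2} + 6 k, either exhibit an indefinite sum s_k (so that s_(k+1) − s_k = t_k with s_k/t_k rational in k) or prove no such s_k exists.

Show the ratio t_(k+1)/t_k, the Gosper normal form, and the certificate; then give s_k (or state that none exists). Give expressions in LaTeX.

Step 1: r(k) = (10*k**3 + 42*k**2 + 59*k + 30)/(k*(10*k**2 + 2*k + 3)).
Factor: A=1; B=1; C=k**4 + 6*k**3/5 + k**2/2 + 3*k/10.
Solve (1)·f(k+1) − (1)·f(k) = k**4 + 6*k**3/5 + k**2/2 + 3*k/10.
Bound: deg f ≤ 5.
A polynomial solution: f(k) = k*(k - 1)*(k + 1)*(2*k**2 - 2*k + 1)/10.
Then R = B(k−1)f/C = (k - 1)*(2*k**2 - 2*k + 1)/(10*k**2 + 2*k + 3), so s_k = R(k)·t_k = 2*k*(2*k**4 - 2*k**3 - k**2 + 2*k - 1).
Δs = 2*k*(10*k**3 + 12*k**2 + 5*k + 3), as required.

s_k = 2 k \left(2 k^{4} - 2 k^{3} - k^{2} + 2 k - 1\right)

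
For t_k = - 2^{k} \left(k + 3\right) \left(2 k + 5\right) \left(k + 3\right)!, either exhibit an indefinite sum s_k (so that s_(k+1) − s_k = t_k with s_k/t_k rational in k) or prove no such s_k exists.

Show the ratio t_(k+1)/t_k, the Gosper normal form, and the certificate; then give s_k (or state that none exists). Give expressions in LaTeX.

s_k = - 2^{k} \left(k + 1\right) \left(k + 3\right)!

Ratio r(k) = (k + 4)**2*(4*k + 14)/((k + 3)*(2*k + 5)).
Gosper form: A/B · C(k+1)/C(k) with A=2*k + 8, B=1, C=k**2 + 11*k/2 + 15/2.
Key eq: (2*k + 8)·f(k+1) = (1)·f(k) + (k**2 + 11*k/2 + 15/2).
deg f ≤ 1 (via 1,0,2).
Solve for f: f(k) = (k + 1)/2 (degree 1 ≤ 1).
Then R = B(k−1)f/C = (k + 1)/((k + 3)*(2*k + 5)), so s_k = R(k)·t_k = -2**k*(k + 1)*factorial(k + 3).
Δs = -2**k*(k + 3)*(2*k + 5)*factorial(k + 3), as required.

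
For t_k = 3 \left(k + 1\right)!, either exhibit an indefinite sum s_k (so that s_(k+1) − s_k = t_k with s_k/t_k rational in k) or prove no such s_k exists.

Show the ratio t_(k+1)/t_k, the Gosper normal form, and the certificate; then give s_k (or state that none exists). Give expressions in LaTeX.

Step 1: r(k) = k + 2.
So A=k + 2 and B=1, with C=1.
Solve (k + 2)·f(k+1) − (1)·f(k) = 1.
Bound: deg f ≤ -1.
deg f ≤ -1 is impossible — no certificate.

none — t_k is not Gosper-summable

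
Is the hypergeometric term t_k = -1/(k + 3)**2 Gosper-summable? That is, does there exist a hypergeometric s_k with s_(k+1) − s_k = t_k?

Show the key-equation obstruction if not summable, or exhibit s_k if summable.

Step 1: r(k) = (k + 3)**2/(k + 4)**2.
Normal form (A,B,C) = (k**2 + 6*k + 9, k**2 + 8*k + 16, 1).
Solve (k**2 + 6*k + 9)·f(k+1) − (k**2 + 6*k + 9)·f(k) = 1.
d = 0 from the (2,2,0) case.
Put f(k) = c0: A·f(k+1) − B(k−1)·f(k) − C = -1; need -1 = 0 — inconsistent ⇒ no f, not summable.

No — key equation has no polynomial f.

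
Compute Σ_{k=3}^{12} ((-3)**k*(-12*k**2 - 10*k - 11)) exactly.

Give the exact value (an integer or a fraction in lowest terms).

Σ = -770057388

Step 1: r(k) = 3*(-12*k**2 - 34*k - 33)/(12*k**2 + 10*k + 11).
Normal form (A,B,C) = (-3, 1, k**2 + 5*k/6 + 11/12).
Need (-3)·f(k+1) − (1)·f(k) = k**2 + 5*k/6 + 11/12.
d = 2 from the (0,0,2) case.
Match coefficients ⇒ f(k) = -(3*k**2 - 2*k + 2)/12.
So s_k = (B(k−1)f/C)·t_k = (-(3*k**2 - 2*k + 2)/(12*k**2 + 10*k + 11))·t_k = (-3)**k*(3*k**2 - 2*k + 2).
s_(k+1) − s_k = (-3)**k*(-12*k**2 - 10*k - 11) = t_k.
Σ_(k=3)^(12) t_k = s_(13) − s_(3) = -770058009 − (-621) = -770057388.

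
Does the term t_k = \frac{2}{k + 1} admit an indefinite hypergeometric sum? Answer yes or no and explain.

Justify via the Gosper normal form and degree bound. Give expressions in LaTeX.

No — the linear system for f has no solution.

Step 1: r(k) = (k + 1)/(k + 2).
A = k + 1, B = k + 2, C = 1.
Need (k + 1)·f(k+1) − (k + 1)·f(k) = 1.
From deg A=1, deg B=1, deg C=0: d=0.
Put f(k) = c0: A·f(k+1) − B(k−1)·f(k) − C = -1; need -1 = 0 — inconsistent ⇒ no f, not summable.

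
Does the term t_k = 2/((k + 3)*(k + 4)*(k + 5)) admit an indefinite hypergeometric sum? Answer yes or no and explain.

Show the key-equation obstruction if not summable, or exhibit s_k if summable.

Yes. s_k = k*(k + 7)/(12*(k + 3)*(k + 4)).

Compute t_(k+1)/t_k: get (k + 3)/(k + 6).
Take A(k)=k + 3, B(k)=k + 6, C(k)=1.
Set up (k + 3)·f(k+1) − (k + 5)·f(k) − (1) = 0.
From deg A=1, deg B=1, deg C=0: d=2.
Solve for f: f(k) = k*(k + 7)/24 (degree 2 ≤ 2).
R(k) = B(k−1)·f(k)/C(k) = k*(k + 5)*(k + 7)/24; s_k = R·t_k = k*(k + 7)/(12*(k + 3)*(k + 4)).
Check: Δs_k = 2/(k**3 + 12*k**2 + 47*k + 60). ✓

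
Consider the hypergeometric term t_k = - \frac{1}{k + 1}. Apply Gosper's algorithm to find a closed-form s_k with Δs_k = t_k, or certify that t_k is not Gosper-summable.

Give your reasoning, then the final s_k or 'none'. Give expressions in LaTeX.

none — t_k is not Gosper-summable

Step 1: r(k) = (k + 1)/(k + 2).
So A=k + 1 and B=k + 2, with C=1.
f must satisfy (k + 1)·f(k+1) − (k + 1)·f(k) = 1.
Bound: deg f ≤ 0.
f = c0 ⇒ A·f(k+1) − B(k−1)·f(k) − C = -1. The system {-1 = 0} is inconsistent; no antidifference.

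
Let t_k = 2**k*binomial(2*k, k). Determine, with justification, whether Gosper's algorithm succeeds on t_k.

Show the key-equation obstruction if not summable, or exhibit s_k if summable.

No; the degree bound rules out any f.

Compute t_(k+1)/t_k: get 4*(2*k + 1)/(k + 1).
So A=8*k + 4 and B=k + 1, with C=1.
f must satisfy (8*k + 4)·f(k+1) − (k)·f(k) = 1.
From deg A=1, deg B=1, deg C=0: d=-1.
Bound -1 < 0, so the key equation has no polynomial solution.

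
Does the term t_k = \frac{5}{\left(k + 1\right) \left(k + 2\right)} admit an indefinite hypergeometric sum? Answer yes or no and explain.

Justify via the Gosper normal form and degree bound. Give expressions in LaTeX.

Yes. s_k = \frac{5 k}{k + 1}.

t_(k+1)/t_k = (k + 1)/(k + 3).
So A=k + 1 and B=k + 3, with C=1.
Solve (k + 1)·f(k+1) − (k + 2)·f(k) = 1.
deg f ≤ 1 (via 1,1,0).
Match coefficients ⇒ f(k) = k.
Get s_k = R·t_k = 5*k/(k + 1) with R(k) = B(k−1)f(k)/C(k) = k*(k + 2).
Check: Δs_k = 5/(k**2 + 3*k + 2). ✓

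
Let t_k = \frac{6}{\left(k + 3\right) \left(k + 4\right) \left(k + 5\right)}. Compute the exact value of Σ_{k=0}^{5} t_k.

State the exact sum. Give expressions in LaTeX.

Step 1: r(k) = (k + 3)/(k + 6).
So A=k + 3 and B=k + 6, with C=1.
Need (k + 3)·f(k+1) − (k + 5)·f(k) = 1.
Bound: deg f ≤ 2.
Solving with deg f ≤ 2: f(k) = k*(k + 7)/24.
Then R = B(k−1)f/C = k*(k + 5)*(k + 7)/24, so s_k = R(k)·t_k = k*(k + 7)/(4*(k + 3)*(k + 4)).
Δs = 6/(k**3 + 12*k**2 + 47*k + 60), as required.
Sum = s_(6) − s_(0); s_(6) = 13/60, s_(0) = 0 ⇒ 13/60.

Σ = 13/60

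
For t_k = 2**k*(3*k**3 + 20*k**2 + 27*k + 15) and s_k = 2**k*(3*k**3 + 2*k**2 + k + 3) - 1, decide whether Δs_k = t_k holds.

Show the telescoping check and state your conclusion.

s_(k+1) = 2**(k + 1)*(k + 3*(k + 1)**3 + 2*(k + 1)**2 + 4) - 1
s_(k+1) − s_k = 2**k*(3*k**3 + 20*k**2 + 27*k + 15)
(s_(k+1) − s_k) − t_k = 0

Valid: the claim telescopes to t_k.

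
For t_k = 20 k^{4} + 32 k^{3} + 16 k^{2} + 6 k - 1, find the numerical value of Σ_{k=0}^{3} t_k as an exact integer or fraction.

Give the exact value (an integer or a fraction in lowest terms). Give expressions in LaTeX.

Σ = 3368

Step 1: r(k) = (20*k**4 + 112*k**3 + 232*k**2 + 214*k + 73)/(20*k**4 + 32*k**3 + 16*k**2 + 6*k - 1).
So A=1 and B=1, with C=k**4 + 8*k**3/5 + 4*k**2/5 + 3*k/10 - 1/20.
Need (1)·f(k+1) − (1)·f(k) = k**4 + 8*k**3/5 + 4*k**2/5 + 3*k/10 - 1/20.
From deg A=0, deg B=0, deg C=4: d=5.
Solve for f: f(k) = k*(4*k**4 - 2*k**3 - 4*k**2 + 3*k - 2)/20 (degree 5 ≤ 5).
Get s_k = R·t_k = k*(4*k**4 - 2*k**3 - 4*k**2 + 3*k - 2) with R(k) = B(k−1)f(k)/C(k) = k*(4*k**4 - 2*k**3 - 4*k**2 + 3*k - 2)/(20*k**4 + 32*k**3 + 16*k**2 + 6*k - 1).
Δs = 20*k**4 + 32*k**3 + 16*k**2 + 6*k - 1, as required.
Evaluate s at k=4 and k=0: 3368 and 0; difference 3368.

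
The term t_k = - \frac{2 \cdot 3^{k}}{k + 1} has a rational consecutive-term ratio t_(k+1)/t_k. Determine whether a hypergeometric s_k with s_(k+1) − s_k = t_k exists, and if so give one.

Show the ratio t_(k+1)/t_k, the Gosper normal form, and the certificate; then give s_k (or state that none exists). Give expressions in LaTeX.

none — t_k is not Gosper-summable

The ratio is 3*(k + 1)/(k + 2).
Factor: A=3*k + 3; B=k + 2; C=1.
Solve (3*k + 3)·f(k+1) − (k + 1)·f(k) = 1.
From deg A=1, deg B=1, deg C=0: d=-1.
d = -1 < 0 ⇒ no nonzero polynomial f; not summable.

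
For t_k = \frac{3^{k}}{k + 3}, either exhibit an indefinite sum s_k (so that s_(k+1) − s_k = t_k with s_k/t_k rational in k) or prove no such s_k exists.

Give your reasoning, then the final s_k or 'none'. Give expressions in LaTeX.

none (Gosper's algorithm certifies no s_k)

The ratio is 3*(k + 3)/(k + 4).
Normal form (A,B,C) = (3*k + 9, k + 4, 1).
Need (3*k + 9)·f(k+1) − (k + 3)·f(k) = 1.
From deg A=1, deg B=1, deg C=0: d=-1.
Bound -1 < 0, so the key equation has no polynomial solution.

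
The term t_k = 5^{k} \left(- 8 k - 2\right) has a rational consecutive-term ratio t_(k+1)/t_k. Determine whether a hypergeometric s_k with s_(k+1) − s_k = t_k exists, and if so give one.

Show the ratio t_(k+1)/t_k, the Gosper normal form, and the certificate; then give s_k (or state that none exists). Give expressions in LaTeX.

s_k = 2 \cdot 5^{k} \left(1 - k\right)

The ratio is 5*(4*k + 5)/(4*k + 1).
Factor: A=5; B=1; C=k + 1/4.
Key eq: (5)·f(k+1) = (1)·f(k) + (k + 1/4).
From deg A=0, deg B=0, deg C=1: d=1.
Solve for f: f(k) = (k - 1)/4 (degree 1 ≤ 1).
Then R = B(k−1)f/C = (k - 1)/(4*k + 1), so s_k = R(k)·t_k = 2*5**k*(1 - k).
Verify: 5**k*(-8*k - 2) matches t_k.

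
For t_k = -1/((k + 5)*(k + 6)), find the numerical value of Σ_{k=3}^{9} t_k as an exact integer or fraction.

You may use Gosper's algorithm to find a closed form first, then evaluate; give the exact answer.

Ratio r(k) = (k + 5)/(k + 7).
A = k + 5, B = k + 7, C = 1.
Solve (k + 5)·f(k+1) − (k + 6)·f(k) = 1.
From deg A=1, deg B=1, deg C=0: d=1.
Solve for f: f(k) = k/5 (degree 1 ≤ 1).
Certificate R = B(k−1)f/C = k*(k + 6)/5 gives s_k = -k/(5*k + 25).
Check: Δs_k = -1/(k**2 + 11*k + 30). ✓
Telescoping: Σ = s_(10) − s_(3) = -2/15 − (-3/40) = -7/120.

Σ = -7/120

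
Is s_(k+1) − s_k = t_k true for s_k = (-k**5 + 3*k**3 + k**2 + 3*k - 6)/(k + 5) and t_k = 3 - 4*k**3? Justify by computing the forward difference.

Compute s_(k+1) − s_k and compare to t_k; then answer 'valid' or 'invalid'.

s_(k+1) = k*(-k**4 - 5*k**3 - 7*k**2 + 9)/(k + 6)
s_(k+1) − s_k = (-4*k**5 - 35*k**4 - 54*k**3 + 33*k + 36)/(k**2 + 11*k + 30)
(s_(k+1) − s_k) − t_k = 3*(3*k**4 + 22*k**3 - k**2 - 18)/(k**2 + 11*k + 30)

Invalid: residual 3*(3*k**4 + 22*k**3 - k**2 - 18)/(k**2 + 11*k + 30) ≠ 0.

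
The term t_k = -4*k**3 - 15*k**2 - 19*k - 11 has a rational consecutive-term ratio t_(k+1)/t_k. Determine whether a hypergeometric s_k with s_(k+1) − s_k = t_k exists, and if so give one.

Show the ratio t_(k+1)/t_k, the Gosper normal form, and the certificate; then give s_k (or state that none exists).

s_k = k*(-k**3 - 3*k**2 - 3*k - 4)

Step 1: r(k) = (4*k**3 + 27*k**2 + 61*k + 49)/(4*k**3 + 15*k**2 + 19*k + 11).
Factor: A=1; B=1; C=k**3 + 15*k**2/4 + 19*k/4 + 11/4.
Solve (1)·f(k+1) − (1)·f(k) = k**3 + 15*k**2/4 + 19*k/4 + 11/4.
d = 4 from the (0,0,3) case.
Solve for f: f(k) = k*(k**3 + 3*k**2 + 3*k + 4)/4 (degree 4 ≤ 4).
R(k) = B(k−1)·f(k)/C(k) = k*(k**3 + 3*k**2 + 3*k + 4)/(4*k**3 + 15*k**2 + 19*k + 11); s_k = R·t_k = k*(-k**3 - 3*k**2 - 3*k - 4).
Verify: -4*k**3 - 15*k**2 - 19*k - 11 matches t_k.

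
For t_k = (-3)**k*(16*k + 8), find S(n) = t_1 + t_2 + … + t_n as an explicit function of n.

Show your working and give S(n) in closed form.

Ratio r(k) = 3*(-2*k - 3)/(2*k + 1).
Take A(k)=-3, B(k)=1, C(k)=k + 1/2.
Set up (-3)·f(k+1) − (1)·f(k) − (k + 1/2) = 0.
deg f ≤ 1 (via 0,0,1).
Coefficient equations give f(k) = -(4*k - 1)/16.
Certificate R = B(k−1)f/C = -(4*k - 1)/(8*(2*k + 1)) gives s_k = (-3)**k*(1 - 4*k).
Δs = (-3)**k*(16*k + 8), as required.
s_(n+1) = 3*(-3)**n*(4*n + 3) and s_(1) = 9, so S(n) = 12*(-3)**n*n + 9*(-3)**n - 9.

S(n) = 12*(-3)**n*n + 9*(-3)**n - 9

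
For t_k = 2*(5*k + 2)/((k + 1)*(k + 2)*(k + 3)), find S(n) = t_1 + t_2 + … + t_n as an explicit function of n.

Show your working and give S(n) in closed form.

S(n) = n*(17*n + 25)/(6*(n**2 + 5*n + 6))

r(k) = (k + 1)*(5*k + 7)/((k + 4)*(5*k + 2)) after simplifying.
Normal form (A,B,C) = (k + 1, k + 4, k + 2/5).
Solve (k + 1)·f(k+1) − (k + 3)·f(k) = k + 2/5.
d = 2 from the (1,1,1) case.
A polynomial solution: f(k) = k*(7*k + 1)/20.
So s_k = (B(k−1)f/C)·t_k = (k*(k + 3)*(7*k + 1)/(4*(5*k + 2)))·t_k = k*(7*k + 1)/(2*(k + 1)*(k + 2)).
Verify: 2*(5*k + 2)/(k**3 + 6*k**2 + 11*k + 6) matches t_k.
Telescope: S(n) = s_(n+1) − s_(1) = (7*n**2 + 15*n + 8)/(2*(n**2 + 5*n + 6)) − (2/3) = n*(17*n + 25)/(6*(n**2 + 5*n + 6)).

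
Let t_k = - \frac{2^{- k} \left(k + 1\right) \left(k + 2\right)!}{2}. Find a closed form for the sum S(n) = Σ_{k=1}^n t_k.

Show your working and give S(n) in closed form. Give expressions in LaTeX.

S(n) = 3 - \frac{2^{- n} \left(n + 3\right)!}{2}

Ratio r(k) = (k + 2)*(k + 3)/(2*(k + 1)).
So A=k/2 + 3/2 and B=1, with C=k + 1.
Solve (k/2 + 3/2)·f(k+1) − (1)·f(k) = k + 1.
From deg A=1, deg B=0, deg C=1: d=0.
Solve for f: f(k) = 2 (degree 0 ≤ 0).
Certificate R = B(k−1)f/C = 2/(k + 1) gives s_k = -factorial(k + 2)/2**k.
Verify: -(k + 1)*factorial(k + 2)/(2*2**k) matches t_k.
Σ_(k=1)^n t_k = s_(n+1) − s_(1) = (-2**(-n - 1)*factorial(n + 3)) − (-3), i.e. 3 - factorial(n + 3)/(2*2**n).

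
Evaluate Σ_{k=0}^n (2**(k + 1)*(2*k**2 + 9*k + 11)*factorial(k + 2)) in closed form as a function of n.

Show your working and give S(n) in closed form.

Ratio r(k) = 2*(2*k**3 + 19*k**2 + 61*k + 66)/(2*k**2 + 9*k + 11).
Gosper form: A/B · C(k+1)/C(k) with A=2*k + 6, B=1, C=k**2 + 9*k/2 + 11/2.
Need (2*k + 6)·f(k+1) − (1)·f(k) = k**2 + 9*k/2 + 11/2.
Bound: deg f ≤ 1.
Solving with deg f ≤ 1: f(k) = (k + 1)/2.
Certificate R = B(k−1)f/C = (k + 1)/(2*k**2 + 9*k + 11) gives s_k = 2**(k + 1)*(k + 1)*factorial(k + 2).
Check: Δs_k = 2**(k + 1)*(2*k**2 + 9*k + 11)*factorial(k + 2). ✓
Evaluate: s_(n+1) = 2**(n + 2)*(n + 2)*factorial(n + 3); subtract s_(0) = 4 ⇒ S(n) = 4*2**n*n*factorial(n + 3) + 8*2**n*factorial(n + 3) - 4.

S(n) = 4*2**n*n*factorial(n + 3) + 8*2**n*factorial(n + 3) - 4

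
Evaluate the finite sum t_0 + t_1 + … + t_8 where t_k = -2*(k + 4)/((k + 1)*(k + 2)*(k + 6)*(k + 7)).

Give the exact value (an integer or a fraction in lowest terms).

The ratio is (k + 1)*(k + 5)*(k + 6)/((k + 3)*(k + 4)*(k + 8)).
Take A(k)=k + 1, B(k)=k + 8, C(k)=k**4 + 16*k**3 + 95*k**2 + 248*k + 240.
Solve (k + 1)·f(k+1) − (k + 7)·f(k) = k**4 + 16*k**3 + 95*k**2 + 248*k + 240.
deg f ≤ 6 (via 1,1,4).
Match coefficients ⇒ f(k) = k*(k + 2)*(k + 3)*(k + 4)*(k + 5)*(k + 7)/12.
Then R = B(k−1)f/C = k*(k + 2)*(k + 7)**2/(12*(k + 4)), so s_k = R(k)·t_k = k*(-k - 7)/(6*(k**2 + 7*k + 6)).
Check: Δs_k = 2*(-k - 4)/(k**4 + 16*k**3 + 83*k**2 + 152*k + 84). ✓
Sum = s_(9) − s_(0); s_(9) = -4/25, s_(0) = 0 ⇒ -4/25.

Σ = -4/25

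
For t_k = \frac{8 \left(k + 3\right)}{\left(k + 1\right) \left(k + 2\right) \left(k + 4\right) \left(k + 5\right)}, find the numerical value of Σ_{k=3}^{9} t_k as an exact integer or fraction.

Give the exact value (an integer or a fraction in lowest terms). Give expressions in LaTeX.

Σ = 9/77

r(k) = (k + 1)*(k + 4)**2/((k + 3)**2*(k + 6)) after simplifying.
Take A(k)=k + 1, B(k)=k + 6, C(k)=k**2 + 6*k + 9.
Need (k + 1)·f(k+1) − (k + 5)·f(k) = k**2 + 6*k + 9.
deg f ≤ 4 (via 1,1,2).
A polynomial solution: f(k) = k*(k + 2)*(k + 3)*(k + 5)/8.
R(k) = B(k−1)·f(k)/C(k) = k*(k + 2)*(k + 5)**2/(8*(k + 3)); s_k = R·t_k = k*(k + 5)/(k**2 + 5*k + 4).
Verify: 8*(k + 3)/(k**4 + 12*k**3 + 49*k**2 + 78*k + 40) matches t_k.
Sum = s_(10) − s_(3); s_(10) = 75/77, s_(3) = 6/7 ⇒ 9/77.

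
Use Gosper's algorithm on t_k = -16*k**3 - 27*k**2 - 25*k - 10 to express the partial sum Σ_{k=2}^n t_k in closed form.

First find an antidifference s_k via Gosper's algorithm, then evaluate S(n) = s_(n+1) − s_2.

S(n) = -4*n**4 - 17*n**3 - 30*n**2 - 27*n + 78

The ratio is (16*k**3 + 75*k**2 + 127*k + 78)/(16*k**3 + 27*k**2 + 25*k + 10).
Take A(k)=1, B(k)=1, C(k)=k**3 + 27*k**2/16 + 25*k/16 + 5/8.
f must satisfy (1)·f(k+1) − (1)·f(k) = k**3 + 27*k**2/16 + 25*k/16 + 5/8.
Degrees (0,0,3) ⇒ d ≤ 4.
Coefficient equations give f(k) = k*(4*k**3 + k**2 + 3*k + 2)/16.
Then R = B(k−1)f/C = k*(4*k**3 + k**2 + 3*k + 2)/(16*k**3 + 27*k**2 + 25*k + 10), so s_k = R(k)·t_k = k*(-4*k**3 - k**2 - 3*k - 2).
Verify: -16*k**3 - 27*k**2 - 25*k - 10 matches t_k.
Evaluate: s_(n+1) = -4*n**4 - 17*n**3 - 30*n**2 - 27*n - 10; subtract s_(2) = -88 ⇒ S(n) = -4*n**4 - 17*n**3 - 30*n**2 - 27*n + 78.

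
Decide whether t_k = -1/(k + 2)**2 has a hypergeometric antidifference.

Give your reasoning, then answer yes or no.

No; the coefficient equations for f are inconsistent.

t_(k+1)/t_k = (k + 2)**2/(k + 3)**2.
Factor: A=k**2 + 4*k + 4; B=k**2 + 6*k + 9; C=1.
Set up (k**2 + 4*k + 4)·f(k+1) − (k**2 + 4*k + 4)·f(k) − (1) = 0.
Degrees (2,2,0) ⇒ d ≤ 0.
f = c0 ⇒ A·f(k+1) − B(k−1)·f(k) − C = -1. The system {-1 = 0} is inconsistent; no antidifference.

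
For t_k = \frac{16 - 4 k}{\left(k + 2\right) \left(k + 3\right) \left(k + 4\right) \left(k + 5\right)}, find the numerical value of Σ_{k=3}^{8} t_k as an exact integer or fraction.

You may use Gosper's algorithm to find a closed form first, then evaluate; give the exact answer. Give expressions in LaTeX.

Σ = -41/30030

t_(k+1)/t_k = (k - 3)*(k + 2)/((k - 4)*(k + 6)).
So A=k + 2 and B=k + 6, with C=k - 4.
Need (k + 2)·f(k+1) − (k + 5)·f(k) = k - 4.
Bound: deg f ≤ 3.
Match coefficients ⇒ f(k) = -k*(k**2 + 9*k + 38)/24.
Get s_k = R·t_k = k*(k**2 + 9*k + 38)/(6*(k + 2)*(k + 3)*(k + 4)) with R(k) = B(k−1)f(k)/C(k) = -k*(k + 5)*(k**2 + 9*k + 38)/(24*(k - 4)).
Verify: 4*(4 - k)/(k**4 + 14*k**3 + 71*k**2 + 154*k + 120) matches t_k.
Σ_(k=3)^(8) t_k = s_(9) − s_(3) = 25/143 − (37/210) = -41/30030.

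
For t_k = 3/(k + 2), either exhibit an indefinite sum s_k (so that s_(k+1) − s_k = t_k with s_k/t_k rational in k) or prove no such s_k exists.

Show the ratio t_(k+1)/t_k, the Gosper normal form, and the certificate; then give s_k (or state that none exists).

The ratio is (k + 2)/(k + 3).
Gosper form: A/B · C(k+1)/C(k) with A=k + 2, B=k + 3, C=1.
Solve (k + 2)·f(k+1) − (k + 2)·f(k) = 1.
From deg A=1, deg B=1, deg C=0: d=0.
Generic f = c0 gives residual -1; -1 = 0 cannot hold, so t_k is not Gosper-summable.

no hypergeometric antidifference exists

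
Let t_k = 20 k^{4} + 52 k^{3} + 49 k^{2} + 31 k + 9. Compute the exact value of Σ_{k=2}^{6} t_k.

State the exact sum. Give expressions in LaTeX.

Σ = 73435

Compute t_(k+1)/t_k: get (20*k**4 + 132*k**3 + 325*k**2 + 365*k + 161)/(20*k**4 + 52*k**3 + 49*k**2 + 31*k + 9).
Normal form (A,B,C) = (1, 1, k**4 + 13*k**3/5 + 49*k**2/20 + 31*k/20 + 9/20).
Key eq: (1)·f(k+1) = (1)·f(k) + (k**4 + 13*k**3/5 + 49*k**2/20 + 31*k/20 + 9/20).
deg f ≤ 5 (via 0,0,4).
Solve for f: f(k) = k*(4*k**4 + 3*k**3 - 3*k**2 + 4*k + 1)/20 (degree 5 ≤ 5).
So s_k = (B(k−1)f/C)·t_k = (k*(4*k**4 + 3*k**3 - 3*k**2 + 4*k + 1)/(20*k**4 + 52*k**3 + 49*k**2 + 31*k + 9))·t_k = k*(4*k**4 + 3*k**3 - 3*k**2 + 4*k + 1).
Δs = 20*k**4 + 52*k**3 + 49*k**2 + 31*k + 9, as required.
Telescoping: Σ = s_(7) − s_(2) = 73605 − (170) = 73435.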